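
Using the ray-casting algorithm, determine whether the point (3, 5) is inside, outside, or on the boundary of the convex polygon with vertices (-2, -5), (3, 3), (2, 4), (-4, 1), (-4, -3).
The point (3, 5) lies strictly outside the polygon

Cast a horizontal ray to the right from the query point and count how many polygon edges it crosses (each edge strictly once or zero times, handled with the usual half-open convention). 
Parity of crossings → even ⇒ outside.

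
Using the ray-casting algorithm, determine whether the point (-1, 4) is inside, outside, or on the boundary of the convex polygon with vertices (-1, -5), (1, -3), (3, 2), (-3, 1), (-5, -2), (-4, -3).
The point (-1, 4) lies strictly outside the polygon

Cast a horizontal ray to the right from the query point and count how many polygon edges it crosses (each edge strictly once or zero times, handled with the usual half-open convention). 
Parity of crossings → even ⇒ outside.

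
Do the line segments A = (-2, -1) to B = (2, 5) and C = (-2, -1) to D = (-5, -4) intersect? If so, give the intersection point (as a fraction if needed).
Yes; intersection at (-2, -1) (t = 0 on AB, s = 0 on CD)

Parametrize AB as A + t(B − A) = (-2 + 4 t, -1 + 6 t) and CD as C + s(D − C) = (-2 + -3 s, -1 + -3 s). Solve the linear system for (t, s). Determinant = -6 ≠ 0, so a unique intersection of the containing lines exists. Solution: t = 0, s = 0 — both in [0, 1], so the segments cross. Intersection point: (-2, -1).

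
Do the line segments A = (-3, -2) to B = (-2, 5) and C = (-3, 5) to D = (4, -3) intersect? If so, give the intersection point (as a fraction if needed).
Yes; intersection at (-122/57, 229/57) (t = 49/57 on AB, s = 7/57 on CD)

Parametrize AB as A + t(B − A) = (-3 + 1 t, -2 + 7 t) and CD as C + s(D − C) = (-3 + 7 s, 5 + -8 s). Solve the linear system for (t, s). Determinant = 57 ≠ 0, so a unique intersection of the containing lines exists. Solution: t = 49/57, s = 7/57 — both in [0, 1], so the segments cross. Intersection point: (-122/57, 229/57).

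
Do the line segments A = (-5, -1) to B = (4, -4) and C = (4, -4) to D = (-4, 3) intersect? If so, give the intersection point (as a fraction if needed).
Yes; intersection at (4, -4) (t = 1 on AB, s = 0 on CD)

Parametrize AB as A + t(B − A) = (-5 + 9 t, -1 + -3 t) and CD as C + s(D − C) = (4 + -8 s, -4 + 7 s). Solve the linear system for (t, s). Determinant = -39 ≠ 0, so a unique intersection of the containing lines exists. Solution: t = 1, s = 0 — both in [0, 1], so the segments cross. Intersection point: (4, -4).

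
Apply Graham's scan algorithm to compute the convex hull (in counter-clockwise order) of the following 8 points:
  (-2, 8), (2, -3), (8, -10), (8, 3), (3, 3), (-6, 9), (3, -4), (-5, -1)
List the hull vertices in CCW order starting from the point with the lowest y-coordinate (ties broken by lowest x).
Hull (CCW) = [(8, -10), (8, 3), (-2, 8), (-6, 9), (-5, -1)]

Graham scan procedure:
  1. Find the pivot p₀ = point with lowest y (tie → lowest x): (8, -10).
  2. Sort the remaining points by polar angle around p₀.
  3. Walk through sorted points, maintaining a stack; pop the top while the last three entries make a non-left turn (cross product ≤ 0).
  4. Final stack is the convex hull in CCW order: (8, -10), (8, 3), (-2, 8), (-6, 9), (-5, -1).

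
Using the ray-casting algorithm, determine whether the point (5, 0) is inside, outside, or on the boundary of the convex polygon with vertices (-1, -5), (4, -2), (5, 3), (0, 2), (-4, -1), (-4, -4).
The point (5, 0) lies strictly outside the polygon

Cast a horizontal ray to the right from the query point and count how many polygon edges it crosses (each edge strictly once or zero times, handled with the usual half-open convention). 
Parity of crossings → even ⇒ outside.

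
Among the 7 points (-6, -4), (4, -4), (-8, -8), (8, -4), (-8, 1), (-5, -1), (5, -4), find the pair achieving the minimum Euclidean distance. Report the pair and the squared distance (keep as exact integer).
Pair = ((4, -4), (5, -4)); squared distance = 1

Compute all C(7, 2) = 21 pairwise squared distances (x_i − x_j)² + (y_i − y_j)². The minimum is 1, attained by the pair ((4, -4), (5, -4)).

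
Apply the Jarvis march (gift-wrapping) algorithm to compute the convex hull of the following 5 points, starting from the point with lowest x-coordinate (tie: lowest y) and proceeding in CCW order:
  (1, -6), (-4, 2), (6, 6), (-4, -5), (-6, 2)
Hull (CCW) = [(-6, 2), (-4, -5), (1, -6), (6, 6)]

Jarvis march: at each step, from the current hull vertex p, select the next vertex q as the point such that every other point lies strictly to the left of (or on) the directed line p → q. (Equivalently: for every other point r, the cross product (q − p) × (r − p) ≥ 0.)
Starting point (lowest x, tie lowest y): (-6, 2). Wrap until returning to start. Resulting hull: (-6, 2), (-4, -5), (1, -6), (6, 6).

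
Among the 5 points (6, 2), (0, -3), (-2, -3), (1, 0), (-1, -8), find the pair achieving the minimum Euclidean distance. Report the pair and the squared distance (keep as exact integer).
Pair = ((0, -3), (-2, -3)); squared distance = 4

Compute all C(5, 2) = 10 pairwise squared distances (x_i − x_j)² + (y_i − y_j)². The minimum is 4, attained by the pair ((0, -3), (-2, -3)).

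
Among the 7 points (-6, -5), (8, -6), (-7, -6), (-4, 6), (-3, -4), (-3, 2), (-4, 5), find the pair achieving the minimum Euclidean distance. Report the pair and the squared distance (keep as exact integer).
Pair = ((-4, 6), (-4, 5)); squared distance = 1

Compute all C(7, 2) = 21 pairwise squared distances (x_i − x_j)² + (y_i − y_j)². The minimum is 1, attained by the pair ((-4, 6), (-4, 5)).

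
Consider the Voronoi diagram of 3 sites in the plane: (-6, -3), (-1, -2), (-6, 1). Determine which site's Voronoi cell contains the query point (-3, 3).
Nearest site = (-6, 1)

The Voronoi cell of site s contains exactly those query points closer to s than to any other site. Compute squared distances from q = (-3, 3) to each site:
  (-6 − -3)² + (1 − 3)² = 13
  (-1 − -3)² + (-2 − 3)² = 29
  (-6 − -3)² + (-3 − 3)² = 45
Minimum is attained by (-6, 1), so q lies in its Voronoi cell.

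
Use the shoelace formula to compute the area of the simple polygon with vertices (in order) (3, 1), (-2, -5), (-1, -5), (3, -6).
Area = 17

Shoelace formula: Area = (1/2) |Σ_i (x_i · y_{i+1} − x_{i+1} · y_i)| (indices mod n). Compute each cross term:
  (3)(-5) − (-2)(1) = -13
  (-2)(-5) − (-1)(-5) = 5
  (-1)(-6) − (3)(-5) = 21
  (3)(1) − (3)(-6) = 21
Sum = 34, so (signed) Area = 34/2 = 17, |Area| = 17.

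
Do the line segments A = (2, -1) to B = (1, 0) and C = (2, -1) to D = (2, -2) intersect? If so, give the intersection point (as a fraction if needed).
Yes; intersection at (2, -1) (t = 0 on AB, s = 0 on CD)

Parametrize AB as A + t(B − A) = (2 + -1 t, -1 + 1 t) and CD as C + s(D − C) = (2 + 0 s, -1 + -1 s). Solve the linear system for (t, s). Determinant = -1 ≠ 0, so a unique intersection of the containing lines exists. Solution: t = 0, s = 0 — both in [0, 1], so the segments cross. Intersection point: (2, -1).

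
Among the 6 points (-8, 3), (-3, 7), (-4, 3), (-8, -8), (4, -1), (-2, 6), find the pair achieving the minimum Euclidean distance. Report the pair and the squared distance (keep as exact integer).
Pair = ((-3, 7), (-2, 6)); squared distance = 2

Compute all C(6, 2) = 15 pairwise squared distances (x_i − x_j)² + (y_i − y_j)². The minimum is 2, attained by the pair ((-3, 7), (-2, 6)).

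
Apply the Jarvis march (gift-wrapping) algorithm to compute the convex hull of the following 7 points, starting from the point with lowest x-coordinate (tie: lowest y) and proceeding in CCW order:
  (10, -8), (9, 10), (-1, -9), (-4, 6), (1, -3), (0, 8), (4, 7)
Hull (CCW) = [(-4, 6), (-1, -9), (10, -8), (9, 10), (0, 8)]

Jarvis march: at each step, from the current hull vertex p, select the next vertex q as the point such that every other point lies strictly to the left of (or on) the directed line p → q. (Equivalently: for every other point r, the cross product (q − p) × (r − p) ≥ 0.)
Starting point (lowest x, tie lowest y): (-4, 6). Wrap until returning to start. Resulting hull: (-4, 6), (-1, -9), (10, -8), (9, 10), (0, 8).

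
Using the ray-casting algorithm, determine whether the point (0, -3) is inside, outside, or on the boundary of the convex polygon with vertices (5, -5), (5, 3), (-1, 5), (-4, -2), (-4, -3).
The point (0, -3) lies strictly inside the polygon

Cast a horizontal ray to the right from the query point and count how many polygon edges it crosses (each edge strictly once or zero times, handled with the usual half-open convention). 
Parity of crossings → odd ⇒ inside.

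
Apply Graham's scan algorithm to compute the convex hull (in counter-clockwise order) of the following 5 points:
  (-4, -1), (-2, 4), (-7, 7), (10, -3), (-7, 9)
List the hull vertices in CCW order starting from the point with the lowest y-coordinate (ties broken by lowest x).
Hull (CCW) = [(10, -3), (-7, 9), (-7, 7), (-4, -1)]

Graham scan procedure:
  1. Find the pivot p₀ = point with lowest y (tie → lowest x): (10, -3).
  2. Sort the remaining points by polar angle around p₀.
  3. Walk through sorted points, maintaining a stack; pop the top while the last three entries make a non-left turn (cross product ≤ 0).
  4. Final stack is the convex hull in CCW order: (10, -3), (-7, 9), (-7, 7), (-4, -1).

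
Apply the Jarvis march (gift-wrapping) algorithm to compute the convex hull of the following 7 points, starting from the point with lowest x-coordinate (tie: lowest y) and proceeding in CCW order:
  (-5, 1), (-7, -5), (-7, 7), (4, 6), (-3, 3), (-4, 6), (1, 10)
Hull (CCW) = [(-7, -5), (4, 6), (1, 10), (-7, 7)]

Jarvis march: at each step, from the current hull vertex p, select the next vertex q as the point such that every other point lies strictly to the left of (or on) the directed line p → q. (Equivalently: for every other point r, the cross product (q − p) × (r − p) ≥ 0.)
Starting point (lowest x, tie lowest y): (-7, -5). Wrap until returning to start. Resulting hull: (-7, -5), (4, 6), (1, 10), (-7, 7).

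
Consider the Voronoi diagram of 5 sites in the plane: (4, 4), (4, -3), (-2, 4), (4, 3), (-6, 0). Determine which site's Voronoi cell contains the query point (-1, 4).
Nearest site = (-2, 4)

The Voronoi cell of site s contains exactly those query points closer to s than to any other site. Compute squared distances from q = (-1, 4) to each site:
  (-2 − -1)² + (4 − 4)² = 1
  (4 − -1)² + (4 − 4)² = 25
  (4 − -1)² + (3 − 4)² = 26
  (-6 − -1)² + (0 − 4)² = 41
  (4 − -1)² + (-3 − 4)² = 74
Minimum is attained by (-2, 4), so q lies in its Voronoi cell.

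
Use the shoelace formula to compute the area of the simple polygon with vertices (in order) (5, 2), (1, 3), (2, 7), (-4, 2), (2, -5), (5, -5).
Area = 56

Shoelace formula: Area = (1/2) |Σ_i (x_i · y_{i+1} − x_{i+1} · y_i)| (indices mod n). Compute each cross term:
  (5)(3) − (1)(2) = 13
  (1)(7) − (2)(3) = 1
  (2)(2) − (-4)(7) = 32
  (-4)(-5) − (2)(2) = 16
  (2)(-5) − (5)(-5) = 15
  (5)(2) − (5)(-5) = 35
Sum = 112, so (signed) Area = 112/2 = 56, |Area| = 56.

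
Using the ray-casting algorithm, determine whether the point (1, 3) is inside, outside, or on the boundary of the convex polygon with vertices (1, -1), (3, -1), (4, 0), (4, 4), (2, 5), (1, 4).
The point (1, 3) lies on the polygon boundary

Boundary check: the query satisfies the collinearity and bounding-box conditions for some polygon edge, so it lies exactly on the boundary.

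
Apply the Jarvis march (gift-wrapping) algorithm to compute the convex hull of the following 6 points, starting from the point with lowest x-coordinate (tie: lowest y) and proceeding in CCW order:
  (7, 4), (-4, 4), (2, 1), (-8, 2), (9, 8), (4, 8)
Hull (CCW) = [(-8, 2), (2, 1), (7, 4), (9, 8), (4, 8)]

Jarvis march: at each step, from the current hull vertex p, select the next vertex q as the point such that every other point lies strictly to the left of (or on) the directed line p → q. (Equivalently: for every other point r, the cross product (q − p) × (r − p) ≥ 0.)
Starting point (lowest x, tie lowest y): (-8, 2). Wrap until returning to start. Resulting hull: (-8, 2), (2, 1), (7, 4), (9, 8), (4, 8).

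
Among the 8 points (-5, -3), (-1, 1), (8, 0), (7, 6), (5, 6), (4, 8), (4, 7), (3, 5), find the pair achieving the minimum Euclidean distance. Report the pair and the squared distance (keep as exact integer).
Pair = ((4, 8), (4, 7)); squared distance = 1

Compute all C(8, 2) = 28 pairwise squared distances (x_i − x_j)² + (y_i − y_j)². The minimum is 1, attained by the pair ((4, 8), (4, 7)).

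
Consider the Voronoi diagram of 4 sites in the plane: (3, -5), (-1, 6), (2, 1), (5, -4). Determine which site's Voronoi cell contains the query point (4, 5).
Nearest site = (2, 1)

The Voronoi cell of site s contains exactly those query points closer to s than to any other site. Compute squared distances from q = (4, 5) to each site:
  (2 − 4)² + (1 − 5)² = 20
  (-1 − 4)² + (6 − 5)² = 26
  (5 − 4)² + (-4 − 5)² = 82
  (3 − 4)² + (-5 − 5)² = 101
Minimum is attained by (2, 1), so q lies in its Voronoi cell.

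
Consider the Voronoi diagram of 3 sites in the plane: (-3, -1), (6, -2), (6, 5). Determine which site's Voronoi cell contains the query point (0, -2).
Nearest site = (-3, -1)

The Voronoi cell of site s contains exactly those query points closer to s than to any other site. Compute squared distances from q = (0, -2) to each site:
  (-3 − 0)² + (-1 − -2)² = 10
  (6 − 0)² + (-2 − -2)² = 36
  (6 − 0)² + (5 − -2)² = 85
Minimum is attained by (-3, -1), so q lies in its Voronoi cell.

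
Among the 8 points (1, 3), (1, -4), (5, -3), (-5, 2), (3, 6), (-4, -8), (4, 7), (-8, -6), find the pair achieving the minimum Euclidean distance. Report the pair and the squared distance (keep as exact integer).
Pair = ((3, 6), (4, 7)); squared distance = 2

Compute all C(8, 2) = 28 pairwise squared distances (x_i − x_j)² + (y_i − y_j)². The minimum is 2, attained by the pair ((3, 6), (4, 7)).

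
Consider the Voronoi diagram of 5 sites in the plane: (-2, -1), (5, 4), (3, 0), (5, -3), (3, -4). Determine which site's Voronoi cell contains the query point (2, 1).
Nearest site = (3, 0)

The Voronoi cell of site s contains exactly those query points closer to s than to any other site. Compute squared distances from q = (2, 1) to each site:
  (3 − 2)² + (0 − 1)² = 2
  (5 − 2)² + (4 − 1)² = 18
  (-2 − 2)² + (-1 − 1)² = 20
  (5 − 2)² + (-3 − 1)² = 25
  (3 − 2)² + (-4 − 1)² = 26
Minimum is attained by (3, 0), so q lies in its Voronoi cell.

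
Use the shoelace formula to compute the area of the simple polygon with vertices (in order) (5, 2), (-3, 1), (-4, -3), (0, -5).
Area = 69/2

Shoelace formula: Area = (1/2) |Σ_i (x_i · y_{i+1} − x_{i+1} · y_i)| (indices mod n). Compute each cross term:
  (5)(1) − (-3)(2) = 11
  (-3)(-3) − (-4)(1) = 13
  (-4)(-5) − (0)(-3) = 20
  (0)(2) − (5)(-5) = 25
Sum = 69, so (signed) Area = 69/2 = 69/2, |Area| = 69/2.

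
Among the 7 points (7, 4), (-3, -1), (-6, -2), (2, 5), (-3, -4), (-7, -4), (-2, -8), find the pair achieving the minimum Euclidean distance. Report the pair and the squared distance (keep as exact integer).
Pair = ((-6, -2), (-7, -4)); squared distance = 5

Compute all C(7, 2) = 21 pairwise squared distances (x_i − x_j)² + (y_i − y_j)². The minimum is 5, attained by the pair ((-6, -2), (-7, -4)).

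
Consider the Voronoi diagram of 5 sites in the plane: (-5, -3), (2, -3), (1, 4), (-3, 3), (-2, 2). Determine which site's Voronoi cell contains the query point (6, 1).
Nearest site = (2, -3)

The Voronoi cell of site s contains exactly those query points closer to s than to any other site. Compute squared distances from q = (6, 1) to each site:
  (2 − 6)² + (-3 − 1)² = 32
  (1 − 6)² + (4 − 1)² = 34
  (-2 − 6)² + (2 − 1)² = 65
  (-3 − 6)² + (3 − 1)² = 85
  (-5 − 6)² + (-3 − 1)² = 137
Minimum is attained by (2, -3), so q lies in its Voronoi cell.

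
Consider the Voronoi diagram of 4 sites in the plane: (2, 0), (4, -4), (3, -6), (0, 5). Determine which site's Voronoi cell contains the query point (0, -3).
Nearest site = (2, 0)

The Voronoi cell of site s contains exactly those query points closer to s than to any other site. Compute squared distances from q = (0, -3) to each site:
  (2 − 0)² + (0 − -3)² = 13
  (4 − 0)² + (-4 − -3)² = 17
  (3 − 0)² + (-6 − -3)² = 18
  (0 − 0)² + (5 − -3)² = 64
Minimum is attained by (2, 0), so q lies in its Voronoi cell.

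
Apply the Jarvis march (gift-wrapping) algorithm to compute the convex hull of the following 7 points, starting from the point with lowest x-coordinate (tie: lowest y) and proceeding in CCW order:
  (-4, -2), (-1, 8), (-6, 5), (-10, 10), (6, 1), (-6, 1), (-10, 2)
Hull (CCW) = [(-10, 2), (-4, -2), (6, 1), (-1, 8), (-10, 10)]

Jarvis march: at each step, from the current hull vertex p, select the next vertex q as the point such that every other point lies strictly to the left of (or on) the directed line p → q. (Equivalently: for every other point r, the cross product (q − p) × (r − p) ≥ 0.)
Starting point (lowest x, tie lowest y): (-10, 2). Wrap until returning to start. Resulting hull: (-10, 2), (-4, -2), (6, 1), (-1, 8), (-10, 10).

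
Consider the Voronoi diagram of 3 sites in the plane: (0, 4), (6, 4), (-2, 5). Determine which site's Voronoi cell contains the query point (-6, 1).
Nearest site = (-2, 5)

The Voronoi cell of site s contains exactly those query points closer to s than to any other site. Compute squared distances from q = (-6, 1) to each site:
  (-2 − -6)² + (5 − 1)² = 32
  (0 − -6)² + (4 − 1)² = 45
  (6 − -6)² + (4 − 1)² = 153
Minimum is attained by (-2, 5), so q lies in its Voronoi cell.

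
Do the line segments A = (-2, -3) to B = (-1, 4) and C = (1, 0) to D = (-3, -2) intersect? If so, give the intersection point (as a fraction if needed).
Yes; intersection at (-23/13, -18/13) (t = 3/13 on AB, s = 9/13 on CD)

Parametrize AB as A + t(B − A) = (-2 + 1 t, -3 + 7 t) and CD as C + s(D − C) = (1 + -4 s, 0 + -2 s). Solve the linear system for (t, s). Determinant = -26 ≠ 0, so a unique intersection of the containing lines exists. Solution: t = 3/13, s = 9/13 — both in [0, 1], so the segments cross. Intersection point: (-23/13, -18/13).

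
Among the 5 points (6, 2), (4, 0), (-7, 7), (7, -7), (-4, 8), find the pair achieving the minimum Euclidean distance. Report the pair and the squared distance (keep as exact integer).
Pair = ((6, 2), (4, 0)); squared distance = 8

Compute all C(5, 2) = 10 pairwise squared distances (x_i − x_j)² + (y_i − y_j)². The minimum is 8, attained by the pair ((6, 2), (4, 0)).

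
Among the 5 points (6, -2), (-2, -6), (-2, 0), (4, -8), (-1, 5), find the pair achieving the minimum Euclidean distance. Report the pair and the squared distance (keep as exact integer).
Pair = ((-2, 0), (-1, 5)); squared distance = 26

Compute all C(5, 2) = 10 pairwise squared distances (x_i − x_j)² + (y_i − y_j)². The minimum is 26, attained by the pair ((-2, 0), (-1, 5)).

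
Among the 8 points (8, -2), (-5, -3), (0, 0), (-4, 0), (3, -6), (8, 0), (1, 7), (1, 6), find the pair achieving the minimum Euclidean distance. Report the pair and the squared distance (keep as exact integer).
Pair = ((1, 7), (1, 6)); squared distance = 1

Compute all C(8, 2) = 28 pairwise squared distances (x_i − x_j)² + (y_i − y_j)². The minimum is 1, attained by the pair ((1, 7), (1, 6)).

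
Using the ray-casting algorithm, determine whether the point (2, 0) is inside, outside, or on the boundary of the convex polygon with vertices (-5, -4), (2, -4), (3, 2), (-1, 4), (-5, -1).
The point (2, 0) lies strictly inside the polygon

Cast a horizontal ray to the right from the query point and count how many polygon edges it crosses (each edge strictly once or zero times, handled with the usual half-open convention). 
Parity of crossings → odd ⇒ inside.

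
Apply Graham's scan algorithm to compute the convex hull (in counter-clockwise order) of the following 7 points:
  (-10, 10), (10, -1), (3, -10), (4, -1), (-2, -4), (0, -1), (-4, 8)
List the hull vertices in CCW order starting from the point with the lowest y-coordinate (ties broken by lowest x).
Hull (CCW) = [(3, -10), (10, -1), (-4, 8), (-10, 10), (-2, -4)]

Graham scan procedure:
  1. Find the pivot p₀ = point with lowest y (tie → lowest x): (3, -10).
  2. Sort the remaining points by polar angle around p₀.
  3. Walk through sorted points, maintaining a stack; pop the top while the last three entries make a non-left turn (cross product ≤ 0).
  4. Final stack is the convex hull in CCW order: (3, -10), (10, -1), (-4, 8), (-10, 10), (-2, -4).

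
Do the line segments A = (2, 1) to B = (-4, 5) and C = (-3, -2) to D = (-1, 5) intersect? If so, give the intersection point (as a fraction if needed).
Yes; intersection at (-37/25, 83/25) (t = 29/50 on AB, s = 19/25 on CD)

Parametrize AB as A + t(B − A) = (2 + -6 t, 1 + 4 t) and CD as C + s(D − C) = (-3 + 2 s, -2 + 7 s). Solve the linear system for (t, s). Determinant = 50 ≠ 0, so a unique intersection of the containing lines exists. Solution: t = 29/50, s = 19/25 — both in [0, 1], so the segments cross. Intersection point: (-37/25, 83/25).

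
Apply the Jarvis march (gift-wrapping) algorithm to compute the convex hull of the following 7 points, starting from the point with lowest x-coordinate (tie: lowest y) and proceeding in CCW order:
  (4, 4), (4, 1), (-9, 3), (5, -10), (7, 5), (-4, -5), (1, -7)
Hull (CCW) = [(-9, 3), (-4, -5), (5, -10), (7, 5)]

Jarvis march: at each step, from the current hull vertex p, select the next vertex q as the point such that every other point lies strictly to the left of (or on) the directed line p → q. (Equivalently: for every other point r, the cross product (q − p) × (r − p) ≥ 0.)
Starting point (lowest x, tie lowest y): (-9, 3). Wrap until returning to start. Resulting hull: (-9, 3), (-4, -5), (5, -10), (7, 5).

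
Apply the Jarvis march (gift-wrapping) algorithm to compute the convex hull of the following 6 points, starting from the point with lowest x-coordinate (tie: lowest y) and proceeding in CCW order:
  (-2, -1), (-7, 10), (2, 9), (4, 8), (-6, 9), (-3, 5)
Hull (CCW) = [(-7, 10), (-2, -1), (4, 8), (2, 9)]

Jarvis march: at each step, from the current hull vertex p, select the next vertex q as the point such that every other point lies strictly to the left of (or on) the directed line p → q. (Equivalently: for every other point r, the cross product (q − p) × (r − p) ≥ 0.)
Starting point (lowest x, tie lowest y): (-7, 10). Wrap until returning to start. Resulting hull: (-7, 10), (-2, -1), (4, 8), (2, 9).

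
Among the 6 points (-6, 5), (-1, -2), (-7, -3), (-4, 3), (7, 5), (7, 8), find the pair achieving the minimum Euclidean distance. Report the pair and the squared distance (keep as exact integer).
Pair = ((-6, 5), (-4, 3)); squared distance = 8

Compute all C(6, 2) = 15 pairwise squared distances (x_i − x_j)² + (y_i − y_j)². The minimum is 8, attained by the pair ((-6, 5), (-4, 3)).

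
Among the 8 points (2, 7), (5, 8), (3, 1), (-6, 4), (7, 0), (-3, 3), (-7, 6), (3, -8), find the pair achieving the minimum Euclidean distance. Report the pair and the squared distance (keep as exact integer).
Pair = ((-6, 4), (-7, 6)); squared distance = 5

Compute all C(8, 2) = 28 pairwise squared distances (x_i − x_j)² + (y_i − y_j)². The minimum is 5, attained by the pair ((-6, 4), (-7, 6)).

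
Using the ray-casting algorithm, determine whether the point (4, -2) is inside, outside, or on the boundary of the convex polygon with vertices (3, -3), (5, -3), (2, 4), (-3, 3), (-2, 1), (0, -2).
The point (4, -2) lies strictly inside the polygon

Cast a horizontal ray to the right from the query point and count how many polygon edges it crosses (each edge strictly once or zero times, handled with the usual half-open convention). 
Parity of crossings → odd ⇒ inside.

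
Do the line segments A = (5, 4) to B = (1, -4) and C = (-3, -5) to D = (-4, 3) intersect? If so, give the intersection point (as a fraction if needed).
No (intersection of containing lines falls outside at least one segment)

Parametrize and solve: t = 73/40, s = -7/10. At least one of these is outside [0, 1], so the segments do not intersect.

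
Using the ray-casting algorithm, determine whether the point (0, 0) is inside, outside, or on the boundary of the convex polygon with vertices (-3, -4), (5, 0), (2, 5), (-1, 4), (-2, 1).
The point (0, 0) lies strictly inside the polygon

Cast a horizontal ray to the right from the query point and count how many polygon edges it crosses (each edge strictly once or zero times, handled with the usual half-open convention). 
Parity of crossings → odd ⇒ inside.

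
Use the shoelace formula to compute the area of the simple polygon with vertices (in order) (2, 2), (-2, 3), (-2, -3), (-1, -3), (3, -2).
Area = 23

Shoelace formula: Area = (1/2) |Σ_i (x_i · y_{i+1} − x_{i+1} · y_i)| (indices mod n). Compute each cross term:
  (2)(3) − (-2)(2) = 10
  (-2)(-3) − (-2)(3) = 12
  (-2)(-3) − (-1)(-3) = 3
  (-1)(-2) − (3)(-3) = 11
  (3)(2) − (2)(-2) = 10
Sum = 46, so (signed) Area = 46/2 = 23, |Area| = 23.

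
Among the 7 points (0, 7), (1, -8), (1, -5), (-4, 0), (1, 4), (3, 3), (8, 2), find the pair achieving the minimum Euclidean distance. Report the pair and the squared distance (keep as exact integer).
Pair = ((1, 4), (3, 3)); squared distance = 5

Compute all C(7, 2) = 21 pairwise squared distances (x_i − x_j)² + (y_i − y_j)². The minimum is 5, attained by the pair ((1, 4), (3, 3)).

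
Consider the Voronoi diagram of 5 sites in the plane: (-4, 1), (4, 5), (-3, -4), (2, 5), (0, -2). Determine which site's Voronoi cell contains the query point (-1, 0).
Nearest site = (0, -2)

The Voronoi cell of site s contains exactly those query points closer to s than to any other site. Compute squared distances from q = (-1, 0) to each site:
  (0 − -1)² + (-2 − 0)² = 5
  (-4 − -1)² + (1 − 0)² = 10
  (-3 − -1)² + (-4 − 0)² = 20
  (2 − -1)² + (5 − 0)² = 34
  (4 − -1)² + (5 − 0)² = 50
Minimum is attained by (0, -2), so q lies in its Voronoi cell.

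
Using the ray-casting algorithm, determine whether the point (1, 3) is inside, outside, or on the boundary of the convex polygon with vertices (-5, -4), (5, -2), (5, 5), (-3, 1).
The point (1, 3) lies on the polygon boundary

Boundary check: the query satisfies the collinearity and bounding-box conditions for some polygon edge, so it lies exactly on the boundary.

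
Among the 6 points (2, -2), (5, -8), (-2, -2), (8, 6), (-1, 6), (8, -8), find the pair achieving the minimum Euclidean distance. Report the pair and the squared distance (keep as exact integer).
Pair = ((5, -8), (8, -8)); squared distance = 9

Compute all C(6, 2) = 15 pairwise squared distances (x_i − x_j)² + (y_i − y_j)². The minimum is 9, attained by the pair ((5, -8), (8, -8)).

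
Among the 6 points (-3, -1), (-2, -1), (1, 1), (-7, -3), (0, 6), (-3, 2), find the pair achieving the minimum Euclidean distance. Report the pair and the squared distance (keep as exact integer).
Pair = ((-3, -1), (-2, -1)); squared distance = 1

Compute all C(6, 2) = 15 pairwise squared distances (x_i − x_j)² + (y_i − y_j)². The minimum is 1, attained by the pair ((-3, -1), (-2, -1)).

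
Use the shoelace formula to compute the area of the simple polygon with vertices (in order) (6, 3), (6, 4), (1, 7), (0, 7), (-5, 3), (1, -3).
Area = 119/2

Shoelace formula: Area = (1/2) |Σ_i (x_i · y_{i+1} − x_{i+1} · y_i)| (indices mod n). Compute each cross term:
  (6)(4) − (6)(3) = 6
  (6)(7) − (1)(4) = 38
  (1)(7) − (0)(7) = 7
  (0)(3) − (-5)(7) = 35
  (-5)(-3) − (1)(3) = 12
  (1)(3) − (6)(-3) = 21
Sum = 119, so (signed) Area = 119/2 = 119/2, |Area| = 119/2.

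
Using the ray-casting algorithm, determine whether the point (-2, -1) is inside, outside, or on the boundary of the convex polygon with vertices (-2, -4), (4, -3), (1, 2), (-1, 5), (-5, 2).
The point (-2, -1) lies strictly inside the polygon

Cast a horizontal ray to the right from the query point and count how many polygon edges it crosses (each edge strictly once or zero times, handled with the usual half-open convention). 
Parity of crossings → odd ⇒ inside.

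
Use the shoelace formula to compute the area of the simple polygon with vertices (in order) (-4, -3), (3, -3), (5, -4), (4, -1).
Area = 19/2

Shoelace formula: Area = (1/2) |Σ_i (x_i · y_{i+1} − x_{i+1} · y_i)| (indices mod n). Compute each cross term:
  (-4)(-3) − (3)(-3) = 21
  (3)(-4) − (5)(-3) = 3
  (5)(-1) − (4)(-4) = 11
  (4)(-3) − (-4)(-1) = -16
Sum = 19, so (signed) Area = 19/2 = 19/2, |Area| = 19/2.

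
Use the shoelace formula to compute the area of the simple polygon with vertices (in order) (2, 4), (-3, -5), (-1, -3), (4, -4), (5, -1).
Area = 30

Shoelace formula: Area = (1/2) |Σ_i (x_i · y_{i+1} − x_{i+1} · y_i)| (indices mod n). Compute each cross term:
  (2)(-5) − (-3)(4) = 2
  (-3)(-3) − (-1)(-5) = 4
  (-1)(-4) − (4)(-3) = 16
  (4)(-1) − (5)(-4) = 16
  (5)(4) − (2)(-1) = 22
Sum = 60, so (signed) Area = 60/2 = 30, |Area| = 30.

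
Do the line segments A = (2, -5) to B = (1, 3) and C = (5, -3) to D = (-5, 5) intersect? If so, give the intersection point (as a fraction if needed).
Yes; intersection at (25/18, -1/9) (t = 11/18 on AB, s = 13/36 on CD)

Parametrize AB as A + t(B − A) = (2 + -1 t, -5 + 8 t) and CD as C + s(D − C) = (5 + -10 s, -3 + 8 s). Solve the linear system for (t, s). Determinant = -72 ≠ 0, so a unique intersection of the containing lines exists. Solution: t = 11/18, s = 13/36 — both in [0, 1], so the segments cross. Intersection point: (25/18, -1/9).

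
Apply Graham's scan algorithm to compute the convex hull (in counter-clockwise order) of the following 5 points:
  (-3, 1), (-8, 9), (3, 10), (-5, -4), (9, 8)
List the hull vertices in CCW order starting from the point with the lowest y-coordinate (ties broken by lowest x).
Hull (CCW) = [(-5, -4), (9, 8), (3, 10), (-8, 9)]

Graham scan procedure:
  1. Find the pivot p₀ = point with lowest y (tie → lowest x): (-5, -4).
  2. Sort the remaining points by polar angle around p₀.
  3. Walk through sorted points, maintaining a stack; pop the top while the last three entries make a non-left turn (cross product ≤ 0).
  4. Final stack is the convex hull in CCW order: (-5, -4), (9, 8), (3, 10), (-8, 9).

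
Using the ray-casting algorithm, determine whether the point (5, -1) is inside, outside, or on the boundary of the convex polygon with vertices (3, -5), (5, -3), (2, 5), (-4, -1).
The point (5, -1) lies strictly outside the polygon

Cast a horizontal ray to the right from the query point and count how many polygon edges it crosses (each edge strictly once or zero times, handled with the usual half-open convention). 
Parity of crossings → even ⇒ outside.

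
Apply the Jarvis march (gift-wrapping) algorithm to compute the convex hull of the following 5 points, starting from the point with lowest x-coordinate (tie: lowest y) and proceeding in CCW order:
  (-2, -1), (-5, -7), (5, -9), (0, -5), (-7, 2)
Hull (CCW) = [(-7, 2), (-5, -7), (5, -9), (-2, -1)]

Jarvis march: at each step, from the current hull vertex p, select the next vertex q as the point such that every other point lies strictly to the left of (or on) the directed line p → q. (Equivalently: for every other point r, the cross product (q − p) × (r − p) ≥ 0.)
Starting point (lowest x, tie lowest y): (-7, 2). Wrap until returning to start. Resulting hull: (-7, 2), (-5, -7), (5, -9), (-2, -1).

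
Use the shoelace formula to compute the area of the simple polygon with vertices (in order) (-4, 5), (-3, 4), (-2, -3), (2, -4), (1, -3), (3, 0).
Area = 26

Shoelace formula: Area = (1/2) |Σ_i (x_i · y_{i+1} − x_{i+1} · y_i)| (indices mod n). Compute each cross term:
  (-4)(4) − (-3)(5) = -1
  (-3)(-3) − (-2)(4) = 17
  (-2)(-4) − (2)(-3) = 14
  (2)(-3) − (1)(-4) = -2
  (1)(0) − (3)(-3) = 9
  (3)(5) − (-4)(0) = 15
Sum = 52, so (signed) Area = 52/2 = 26, |Area| = 26.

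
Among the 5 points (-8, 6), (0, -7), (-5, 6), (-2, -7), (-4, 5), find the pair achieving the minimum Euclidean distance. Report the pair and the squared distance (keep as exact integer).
Pair = ((-5, 6), (-4, 5)); squared distance = 2

Compute all C(5, 2) = 10 pairwise squared distances (x_i − x_j)² + (y_i − y_j)². The minimum is 2, attained by the pair ((-5, 6), (-4, 5)).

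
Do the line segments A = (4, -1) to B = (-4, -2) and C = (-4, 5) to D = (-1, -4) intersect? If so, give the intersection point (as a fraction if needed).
Yes; intersection at (-44/25, -43/25) (t = 18/25 on AB, s = 56/75 on CD)

Parametrize AB as A + t(B − A) = (4 + -8 t, -1 + -1 t) and CD as C + s(D − C) = (-4 + 3 s, 5 + -9 s). Solve the linear system for (t, s). Determinant = -75 ≠ 0, so a unique intersection of the containing lines exists. Solution: t = 18/25, s = 56/75 — both in [0, 1], so the segments cross. Intersection point: (-44/25, -43/25).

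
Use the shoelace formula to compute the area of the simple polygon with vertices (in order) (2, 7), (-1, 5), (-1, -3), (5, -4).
Area = 87/2

Shoelace formula: Area = (1/2) |Σ_i (x_i · y_{i+1} − x_{i+1} · y_i)| (indices mod n). Compute each cross term:
  (2)(5) − (-1)(7) = 17
  (-1)(-3) − (-1)(5) = 8
  (-1)(-4) − (5)(-3) = 19
  (5)(7) − (2)(-4) = 43
Sum = 87, so (signed) Area = 87/2 = 87/2, |Area| = 87/2.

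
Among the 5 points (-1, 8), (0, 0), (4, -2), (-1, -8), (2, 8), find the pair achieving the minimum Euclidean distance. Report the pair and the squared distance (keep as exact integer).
Pair = ((-1, 8), (2, 8)); squared distance = 9

Compute all C(5, 2) = 10 pairwise squared distances (x_i − x_j)² + (y_i − y_j)². The minimum is 9, attained by the pair ((-1, 8), (2, 8)).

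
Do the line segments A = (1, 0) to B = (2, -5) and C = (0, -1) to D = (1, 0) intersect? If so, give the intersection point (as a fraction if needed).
Yes; intersection at (1, 0) (t = 0 on AB, s = 1 on CD)

Parametrize AB as A + t(B − A) = (1 + 1 t, 0 + -5 t) and CD as C + s(D − C) = (0 + 1 s, -1 + 1 s). Solve the linear system for (t, s). Determinant = -6 ≠ 0, so a unique intersection of the containing lines exists. Solution: t = 0, s = 1 — both in [0, 1], so the segments cross. Intersection point: (1, 0).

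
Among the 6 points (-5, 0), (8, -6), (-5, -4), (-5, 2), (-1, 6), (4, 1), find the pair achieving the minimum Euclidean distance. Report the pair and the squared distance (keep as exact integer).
Pair = ((-5, 0), (-5, 2)); squared distance = 4

Compute all C(6, 2) = 15 pairwise squared distances (x_i − x_j)² + (y_i − y_j)². The minimum is 4, attained by the pair ((-5, 0), (-5, 2)).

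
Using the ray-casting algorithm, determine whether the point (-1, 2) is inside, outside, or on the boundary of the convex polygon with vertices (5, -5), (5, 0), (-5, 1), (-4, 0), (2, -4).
The point (-1, 2) lies strictly outside the polygon

Cast a horizontal ray to the right from the query point and count how many polygon edges it crosses (each edge strictly once or zero times, handled with the usual half-open convention). 
Parity of crossings → even ⇒ outside.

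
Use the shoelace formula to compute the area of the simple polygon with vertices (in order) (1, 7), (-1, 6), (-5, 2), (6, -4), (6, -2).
Area = 105/2

Shoelace formula: Area = (1/2) |Σ_i (x_i · y_{i+1} − x_{i+1} · y_i)| (indices mod n). Compute each cross term:
  (1)(6) − (-1)(7) = 13
  (-1)(2) − (-5)(6) = 28
  (-5)(-4) − (6)(2) = 8
  (6)(-2) − (6)(-4) = 12
  (6)(7) − (1)(-2) = 44
Sum = 105, so (signed) Area = 105/2 = 105/2, |Area| = 105/2.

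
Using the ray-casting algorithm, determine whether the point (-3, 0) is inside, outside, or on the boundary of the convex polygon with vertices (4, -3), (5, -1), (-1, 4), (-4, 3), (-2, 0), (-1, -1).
The point (-3, 0) lies strictly outside the polygon

Cast a horizontal ray to the right from the query point and count how many polygon edges it crosses (each edge strictly once or zero times, handled with the usual half-open convention). 
Parity of crossings → even ⇒ outside.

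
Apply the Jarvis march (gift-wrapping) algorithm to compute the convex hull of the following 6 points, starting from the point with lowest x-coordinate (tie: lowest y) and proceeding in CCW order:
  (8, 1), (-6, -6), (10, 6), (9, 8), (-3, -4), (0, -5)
Hull (CCW) = [(-6, -6), (0, -5), (8, 1), (10, 6), (9, 8)]

Jarvis march: at each step, from the current hull vertex p, select the next vertex q as the point such that every other point lies strictly to the left of (or on) the directed line p → q. (Equivalently: for every other point r, the cross product (q − p) × (r − p) ≥ 0.)
Starting point (lowest x, tie lowest y): (-6, -6). Wrap until returning to start. Resulting hull: (-6, -6), (0, -5), (8, 1), (10, 6), (9, 8).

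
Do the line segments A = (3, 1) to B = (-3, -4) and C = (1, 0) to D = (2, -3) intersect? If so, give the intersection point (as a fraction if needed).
Yes; intersection at (27/23, -12/23) (t = 7/23 on AB, s = 4/23 on CD)

Parametrize AB as A + t(B − A) = (3 + -6 t, 1 + -5 t) and CD as C + s(D − C) = (1 + 1 s, 0 + -3 s). Solve the linear system for (t, s). Determinant = -23 ≠ 0, so a unique intersection of the containing lines exists. Solution: t = 7/23, s = 4/23 — both in [0, 1], so the segments cross. Intersection point: (27/23, -12/23).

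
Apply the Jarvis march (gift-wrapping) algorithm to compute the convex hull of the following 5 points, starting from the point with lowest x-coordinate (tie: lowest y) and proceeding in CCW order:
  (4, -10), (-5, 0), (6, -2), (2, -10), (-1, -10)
Hull (CCW) = [(-5, 0), (-1, -10), (4, -10), (6, -2)]

Jarvis march: at each step, from the current hull vertex p, select the next vertex q as the point such that every other point lies strictly to the left of (or on) the directed line p → q. (Equivalently: for every other point r, the cross product (q − p) × (r − p) ≥ 0.)
Starting point (lowest x, tie lowest y): (-5, 0). Wrap until returning to start. Resulting hull: (-5, 0), (-1, -10), (4, -10), (6, -2).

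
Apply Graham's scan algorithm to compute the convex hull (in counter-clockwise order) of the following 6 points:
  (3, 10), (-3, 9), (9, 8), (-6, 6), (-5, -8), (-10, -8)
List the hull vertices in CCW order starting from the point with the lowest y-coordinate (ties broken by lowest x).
Hull (CCW) = [(-10, -8), (-5, -8), (9, 8), (3, 10), (-3, 9), (-6, 6)]

Graham scan procedure:
  1. Find the pivot p₀ = point with lowest y (tie → lowest x): (-10, -8).
  2. Sort the remaining points by polar angle around p₀.
  3. Walk through sorted points, maintaining a stack; pop the top while the last three entries make a non-left turn (cross product ≤ 0).
  4. Final stack is the convex hull in CCW order: (-10, -8), (-5, -8), (9, 8), (3, 10), (-3, 9), (-6, 6).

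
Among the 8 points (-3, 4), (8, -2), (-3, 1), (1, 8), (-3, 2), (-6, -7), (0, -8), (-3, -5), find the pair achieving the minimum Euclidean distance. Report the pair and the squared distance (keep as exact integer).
Pair = ((-3, 1), (-3, 2)); squared distance = 1

Compute all C(8, 2) = 28 pairwise squared distances (x_i − x_j)² + (y_i − y_j)². The minimum is 1, attained by the pair ((-3, 1), (-3, 2)).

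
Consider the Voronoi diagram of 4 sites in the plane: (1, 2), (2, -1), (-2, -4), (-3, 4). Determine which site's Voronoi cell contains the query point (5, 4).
Nearest site = (1, 2)

The Voronoi cell of site s contains exactly those query points closer to s than to any other site. Compute squared distances from q = (5, 4) to each site:
  (1 − 5)² + (2 − 4)² = 20
  (2 − 5)² + (-1 − 4)² = 34
  (-3 − 5)² + (4 − 4)² = 64
  (-2 − 5)² + (-4 − 4)² = 113
Minimum is attained by (1, 2), so q lies in its Voronoi cell.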